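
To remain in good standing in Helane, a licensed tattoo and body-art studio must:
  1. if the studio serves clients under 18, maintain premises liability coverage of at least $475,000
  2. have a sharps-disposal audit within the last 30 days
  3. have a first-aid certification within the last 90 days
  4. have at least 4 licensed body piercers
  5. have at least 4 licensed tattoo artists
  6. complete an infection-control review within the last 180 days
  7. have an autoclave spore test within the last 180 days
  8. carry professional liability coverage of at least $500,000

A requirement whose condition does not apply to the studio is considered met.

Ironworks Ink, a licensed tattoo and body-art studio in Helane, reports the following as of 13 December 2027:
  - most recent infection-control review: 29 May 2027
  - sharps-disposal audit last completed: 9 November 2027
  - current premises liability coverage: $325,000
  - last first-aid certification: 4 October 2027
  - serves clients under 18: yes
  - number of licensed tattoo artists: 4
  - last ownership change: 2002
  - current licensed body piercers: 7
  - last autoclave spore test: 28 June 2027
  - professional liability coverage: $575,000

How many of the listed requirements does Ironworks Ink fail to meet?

1. condition 'serves clients under 18' holds; premises liability coverage $325,000 < $475,000 → not met
2. sharps-disposal audit 34 days ago vs limit 30 → not met
3. first-aid certification 70 days ago vs limit 90 → met
4. licensed body piercers 7 ≥ 4 → met
5. licensed tattoo artists 4 ≥ 4 → met
6. infection-control review 198 days ago vs limit 180 → not met
7. autoclave spore test 168 days ago vs limit 180 → met
8. professional liability coverage $575,000 ≥ $500,000 → met
Not met: 3 of 8

3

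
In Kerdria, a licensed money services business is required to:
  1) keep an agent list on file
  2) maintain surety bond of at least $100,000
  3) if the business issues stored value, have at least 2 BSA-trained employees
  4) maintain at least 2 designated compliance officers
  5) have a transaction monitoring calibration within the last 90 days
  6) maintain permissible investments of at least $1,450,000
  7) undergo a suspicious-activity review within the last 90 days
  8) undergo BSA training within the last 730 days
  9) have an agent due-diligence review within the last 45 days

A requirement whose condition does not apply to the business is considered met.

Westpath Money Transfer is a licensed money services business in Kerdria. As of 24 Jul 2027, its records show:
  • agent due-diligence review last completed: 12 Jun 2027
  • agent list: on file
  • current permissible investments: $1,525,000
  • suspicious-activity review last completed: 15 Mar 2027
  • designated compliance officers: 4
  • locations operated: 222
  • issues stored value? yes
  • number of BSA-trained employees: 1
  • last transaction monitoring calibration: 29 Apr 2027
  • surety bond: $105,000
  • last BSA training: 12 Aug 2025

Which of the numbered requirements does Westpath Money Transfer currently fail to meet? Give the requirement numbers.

1. agent list present → met
2. surety bond $105,000 ≥ $100,000 → met
3. condition 'issues stored value' holds; BSA-trained employees 1 < 2 → not met
4. designated compliance officers 4 ≥ 2 → met
5. transaction monitoring calibration 86 days ago vs limit 90 → met
6. permissible investments $1,525,000 ≥ $1,450,000 → met
7. suspicious-activity review 131 days ago vs limit 90 → not met
8. BSA training 711 days ago vs limit 730 → met
9. agent due-diligence review 42 days ago vs limit 45 → met
Not met: 3, 7

3, 7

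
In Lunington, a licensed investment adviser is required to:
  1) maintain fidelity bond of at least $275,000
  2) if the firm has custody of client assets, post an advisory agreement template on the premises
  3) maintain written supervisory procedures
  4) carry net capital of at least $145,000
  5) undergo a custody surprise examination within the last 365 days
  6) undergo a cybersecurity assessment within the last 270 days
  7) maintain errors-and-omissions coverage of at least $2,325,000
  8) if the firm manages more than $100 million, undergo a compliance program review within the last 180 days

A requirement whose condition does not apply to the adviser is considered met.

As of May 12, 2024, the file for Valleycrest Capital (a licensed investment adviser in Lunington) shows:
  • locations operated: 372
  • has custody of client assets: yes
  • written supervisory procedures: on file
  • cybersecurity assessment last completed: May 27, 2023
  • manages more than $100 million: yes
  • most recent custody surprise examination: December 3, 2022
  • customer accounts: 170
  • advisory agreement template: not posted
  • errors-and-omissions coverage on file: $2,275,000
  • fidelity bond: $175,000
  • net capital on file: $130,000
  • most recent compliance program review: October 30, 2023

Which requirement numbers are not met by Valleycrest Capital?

1, 2, 4, 5, 6, 7, 8

1. fidelity bond $175,000 < $275,000 → not met
2. condition 'has custody of client assets' holds; advisory agreement template absent → not met
3. written supervisory procedures present → met
4. net capital $130,000 < $145,000 → not met
5. custody surprise examination 526 days ago vs limit 365 → not met
6. cybersecurity assessment 351 days ago vs limit 270 → not met
7. errors-and-omissions coverage $2,275,000 < $2,325,000 → not met
8. condition 'manages more than $100 million' holds; compliance program review 195 days ago vs limit 180 → not met
Not met: 1, 2, 4, 5, 6, 7, 8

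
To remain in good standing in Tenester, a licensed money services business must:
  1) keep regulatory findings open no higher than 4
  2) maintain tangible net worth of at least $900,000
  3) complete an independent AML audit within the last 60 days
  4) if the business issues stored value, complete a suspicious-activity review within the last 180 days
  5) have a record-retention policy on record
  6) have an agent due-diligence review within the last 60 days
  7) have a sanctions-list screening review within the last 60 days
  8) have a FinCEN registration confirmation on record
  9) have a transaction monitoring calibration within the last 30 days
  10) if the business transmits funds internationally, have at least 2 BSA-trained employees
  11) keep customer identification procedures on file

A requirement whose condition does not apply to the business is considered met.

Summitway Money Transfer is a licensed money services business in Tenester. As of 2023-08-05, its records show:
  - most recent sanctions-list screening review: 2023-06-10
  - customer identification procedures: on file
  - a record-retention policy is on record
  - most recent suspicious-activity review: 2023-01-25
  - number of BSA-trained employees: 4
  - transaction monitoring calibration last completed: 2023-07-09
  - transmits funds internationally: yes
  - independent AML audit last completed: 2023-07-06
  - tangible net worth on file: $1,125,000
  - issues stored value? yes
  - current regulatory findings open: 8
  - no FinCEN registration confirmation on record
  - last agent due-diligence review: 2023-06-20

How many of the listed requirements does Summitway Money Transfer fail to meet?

3

1. regulatory findings open 8 > 4 → not met
2. tangible net worth $1,125,000 ≥ $900,000 → met
3. independent AML audit 30 days ago vs limit 60 → met
4. condition 'issues stored value' holds; suspicious-activity review 192 days ago vs limit 180 → not met
5. record-retention policy present → met
6. agent due-diligence review 46 days ago vs limit 60 → met
7. sanctions-list screening review 56 days ago vs limit 60 → met
8. FinCEN registration confirmation absent → not met
9. transaction monitoring calibration 27 days ago vs limit 30 → met
10. condition 'transmits funds internationally' holds; BSA-trained employees 4 ≥ 2 → met
11. customer identification procedures present → met
Not met: 3 of 11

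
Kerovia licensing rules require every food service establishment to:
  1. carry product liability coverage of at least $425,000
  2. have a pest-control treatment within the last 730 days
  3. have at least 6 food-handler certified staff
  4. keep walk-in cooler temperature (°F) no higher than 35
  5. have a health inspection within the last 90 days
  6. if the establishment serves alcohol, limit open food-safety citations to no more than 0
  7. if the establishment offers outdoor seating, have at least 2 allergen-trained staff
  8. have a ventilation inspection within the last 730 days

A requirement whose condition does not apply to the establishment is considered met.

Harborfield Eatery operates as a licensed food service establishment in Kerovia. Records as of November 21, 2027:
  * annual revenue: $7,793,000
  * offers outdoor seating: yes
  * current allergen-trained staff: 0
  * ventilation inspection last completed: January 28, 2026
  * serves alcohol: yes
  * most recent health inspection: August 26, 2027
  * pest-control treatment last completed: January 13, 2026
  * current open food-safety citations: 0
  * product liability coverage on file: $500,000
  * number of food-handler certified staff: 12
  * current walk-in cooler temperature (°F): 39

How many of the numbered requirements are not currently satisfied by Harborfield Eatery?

2

1. product liability coverage $500,000 ≥ $425,000 → met
2. pest-control treatment 677 days ago vs limit 730 → met
3. food-handler certified staff 12 ≥ 6 → met
4. walk-in cooler temperature (°F) 39 > 35 → not met
5. health inspection 87 days ago vs limit 90 → met
6. condition 'serves alcohol' holds; open food-safety citations 0 ≤ 0 → met
7. condition 'offers outdoor seating' holds; allergen-trained staff 0 < 2 → not met
8. ventilation inspection 662 days ago vs limit 730 → met
Not met: 2 of 8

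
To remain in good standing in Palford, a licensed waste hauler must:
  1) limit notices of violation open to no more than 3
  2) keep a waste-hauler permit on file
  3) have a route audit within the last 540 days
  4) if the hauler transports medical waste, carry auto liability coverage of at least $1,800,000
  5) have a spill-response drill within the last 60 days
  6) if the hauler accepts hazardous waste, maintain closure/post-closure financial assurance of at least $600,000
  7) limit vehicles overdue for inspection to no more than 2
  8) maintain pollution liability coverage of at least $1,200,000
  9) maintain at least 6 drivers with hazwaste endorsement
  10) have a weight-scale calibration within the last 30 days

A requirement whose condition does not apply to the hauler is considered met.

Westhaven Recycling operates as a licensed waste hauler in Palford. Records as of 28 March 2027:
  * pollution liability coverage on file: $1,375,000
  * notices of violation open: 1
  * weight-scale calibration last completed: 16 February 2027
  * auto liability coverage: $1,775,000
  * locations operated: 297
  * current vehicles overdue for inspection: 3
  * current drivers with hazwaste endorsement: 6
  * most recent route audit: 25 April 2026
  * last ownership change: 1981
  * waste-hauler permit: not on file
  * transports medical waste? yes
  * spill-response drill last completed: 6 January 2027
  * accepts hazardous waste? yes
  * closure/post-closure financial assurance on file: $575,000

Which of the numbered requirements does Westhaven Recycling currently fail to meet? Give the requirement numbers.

2, 4, 5, 6, 7, 10

1. notices of violation open 1 ≤ 3 → met
2. waste-hauler permit absent → not met
3. route audit 337 days ago vs limit 540 → met
4. condition 'transports medical waste' holds; auto liability coverage $1,775,000 < $1,800,000 → not met
5. spill-response drill 81 days ago vs limit 60 → not met
6. condition 'accepts hazardous waste' holds; closure/post-closure financial assurance $575,000 < $600,000 → not met
7. vehicles overdue for inspection 3 > 2 → not met
8. pollution liability coverage $1,375,000 ≥ $1,200,000 → met
9. drivers with hazwaste endorsement 6 ≥ 6 → met
10. weight-scale calibration 40 days ago vs limit 30 → not met
Not met: 2, 4, 5, 6, 7, 10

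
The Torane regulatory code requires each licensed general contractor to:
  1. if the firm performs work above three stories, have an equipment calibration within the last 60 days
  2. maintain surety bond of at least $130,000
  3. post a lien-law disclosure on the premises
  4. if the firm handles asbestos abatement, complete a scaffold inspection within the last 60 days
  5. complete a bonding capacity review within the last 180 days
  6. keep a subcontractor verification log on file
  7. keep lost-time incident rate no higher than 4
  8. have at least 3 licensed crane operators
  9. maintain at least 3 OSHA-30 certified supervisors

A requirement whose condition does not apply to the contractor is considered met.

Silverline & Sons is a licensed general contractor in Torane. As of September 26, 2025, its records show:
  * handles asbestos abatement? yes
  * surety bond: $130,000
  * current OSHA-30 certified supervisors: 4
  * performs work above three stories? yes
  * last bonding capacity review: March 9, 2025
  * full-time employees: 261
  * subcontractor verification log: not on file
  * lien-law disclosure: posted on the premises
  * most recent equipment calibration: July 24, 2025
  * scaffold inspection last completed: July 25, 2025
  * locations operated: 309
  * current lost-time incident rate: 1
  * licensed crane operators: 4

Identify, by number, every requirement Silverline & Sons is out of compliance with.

1, 4, 5, 6

1. condition 'performs work above three stories' holds; equipment calibration 64 days ago vs limit 60 → not met
2. surety bond $130,000 ≥ $130,000 → met
3. lien-law disclosure present → met
4. condition 'handles asbestos abatement' holds; scaffold inspection 63 days ago vs limit 60 → not met
5. bonding capacity review 201 days ago vs limit 180 → not met
6. subcontractor verification log absent → not met
7. lost-time incident rate 1 ≤ 4 → met
8. licensed crane operators 4 ≥ 3 → met
9. OSHA-30 certified supervisors 4 ≥ 3 → met
Not met: 1, 4, 5, 6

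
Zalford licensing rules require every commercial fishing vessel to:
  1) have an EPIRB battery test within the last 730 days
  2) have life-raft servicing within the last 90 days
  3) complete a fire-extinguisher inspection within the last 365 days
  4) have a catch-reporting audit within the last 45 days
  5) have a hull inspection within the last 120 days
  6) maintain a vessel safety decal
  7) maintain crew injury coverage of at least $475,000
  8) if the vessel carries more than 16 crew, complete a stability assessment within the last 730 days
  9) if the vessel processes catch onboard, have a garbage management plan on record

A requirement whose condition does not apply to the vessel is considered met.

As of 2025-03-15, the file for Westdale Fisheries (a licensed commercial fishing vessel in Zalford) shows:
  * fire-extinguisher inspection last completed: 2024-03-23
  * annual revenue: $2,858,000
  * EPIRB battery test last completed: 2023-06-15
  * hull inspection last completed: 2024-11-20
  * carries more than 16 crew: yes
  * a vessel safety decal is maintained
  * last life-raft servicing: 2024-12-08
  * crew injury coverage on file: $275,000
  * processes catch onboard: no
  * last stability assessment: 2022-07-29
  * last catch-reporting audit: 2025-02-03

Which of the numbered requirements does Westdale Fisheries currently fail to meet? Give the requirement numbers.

1. EPIRB battery test 639 days ago vs limit 730 → met
2. life-raft servicing 97 days ago vs limit 90 → not met
3. fire-extinguisher inspection 357 days ago vs limit 365 → met
4. catch-reporting audit 40 days ago vs limit 45 → met
5. hull inspection 115 days ago vs limit 120 → met
6. vessel safety decal present → met
7. crew injury coverage $275,000 < $475,000 → not met
8. condition 'carries more than 16 crew' holds; stability assessment 960 days ago vs limit 730 → not met
9. condition 'processes catch onboard' does not hold → requirement n/a → met
Not met: 2, 7, 8

2, 7, 8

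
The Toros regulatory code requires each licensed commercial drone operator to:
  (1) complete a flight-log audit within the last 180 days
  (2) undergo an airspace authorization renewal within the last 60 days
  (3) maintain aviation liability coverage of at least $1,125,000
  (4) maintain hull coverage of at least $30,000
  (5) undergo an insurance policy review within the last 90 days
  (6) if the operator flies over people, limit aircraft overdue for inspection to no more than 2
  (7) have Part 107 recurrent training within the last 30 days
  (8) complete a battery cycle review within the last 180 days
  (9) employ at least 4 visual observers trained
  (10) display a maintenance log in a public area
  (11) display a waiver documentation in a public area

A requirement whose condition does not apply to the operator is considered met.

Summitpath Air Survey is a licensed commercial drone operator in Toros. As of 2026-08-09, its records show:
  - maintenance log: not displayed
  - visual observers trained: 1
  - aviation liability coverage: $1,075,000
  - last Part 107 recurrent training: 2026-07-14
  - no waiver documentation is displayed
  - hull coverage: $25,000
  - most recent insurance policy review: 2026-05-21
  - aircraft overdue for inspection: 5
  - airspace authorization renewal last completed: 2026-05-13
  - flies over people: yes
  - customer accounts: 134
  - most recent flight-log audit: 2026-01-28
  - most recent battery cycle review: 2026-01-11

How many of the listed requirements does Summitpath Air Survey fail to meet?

9

1. flight-log audit 193 days ago vs limit 180 → not met
2. airspace authorization renewal 88 days ago vs limit 60 → not met
3. aviation liability coverage $1,075,000 < $1,125,000 → not met
4. hull coverage $25,000 < $30,000 → not met
5. insurance policy review 80 days ago vs limit 90 → met
6. condition 'flies over people' holds; aircraft overdue for inspection 5 > 2 → not met
7. Part 107 recurrent training 26 days ago vs limit 30 → met
8. battery cycle review 210 days ago vs limit 180 → not met
9. visual observers trained 1 < 4 → not met
10. maintenance log absent → not met
11. waiver documentation absent → not met
Not met: 9 of 11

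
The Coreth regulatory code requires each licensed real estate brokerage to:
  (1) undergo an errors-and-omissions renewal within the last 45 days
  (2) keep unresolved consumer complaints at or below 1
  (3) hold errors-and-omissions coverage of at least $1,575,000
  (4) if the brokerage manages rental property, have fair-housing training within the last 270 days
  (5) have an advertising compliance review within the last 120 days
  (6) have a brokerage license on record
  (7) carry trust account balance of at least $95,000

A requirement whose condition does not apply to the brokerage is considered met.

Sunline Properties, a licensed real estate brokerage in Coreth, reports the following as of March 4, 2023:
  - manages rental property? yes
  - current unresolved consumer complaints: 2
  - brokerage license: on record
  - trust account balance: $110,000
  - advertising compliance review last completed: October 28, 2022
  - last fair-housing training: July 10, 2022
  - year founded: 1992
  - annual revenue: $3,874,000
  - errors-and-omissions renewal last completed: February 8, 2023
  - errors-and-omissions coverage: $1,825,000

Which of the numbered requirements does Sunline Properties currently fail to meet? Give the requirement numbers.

1. errors-and-omissions renewal 24 days ago vs limit 45 → met
2. unresolved consumer complaints 2 > 1 → not met
3. errors-and-omissions coverage $1,825,000 ≥ $1,575,000 → met
4. condition 'manages rental property' holds; fair-housing training 237 days ago vs limit 270 → met
5. advertising compliance review 127 days ago vs limit 120 → not met
6. brokerage license present → met
7. trust account balance $110,000 ≥ $95,000 → met
Not met: 2, 5

2, 5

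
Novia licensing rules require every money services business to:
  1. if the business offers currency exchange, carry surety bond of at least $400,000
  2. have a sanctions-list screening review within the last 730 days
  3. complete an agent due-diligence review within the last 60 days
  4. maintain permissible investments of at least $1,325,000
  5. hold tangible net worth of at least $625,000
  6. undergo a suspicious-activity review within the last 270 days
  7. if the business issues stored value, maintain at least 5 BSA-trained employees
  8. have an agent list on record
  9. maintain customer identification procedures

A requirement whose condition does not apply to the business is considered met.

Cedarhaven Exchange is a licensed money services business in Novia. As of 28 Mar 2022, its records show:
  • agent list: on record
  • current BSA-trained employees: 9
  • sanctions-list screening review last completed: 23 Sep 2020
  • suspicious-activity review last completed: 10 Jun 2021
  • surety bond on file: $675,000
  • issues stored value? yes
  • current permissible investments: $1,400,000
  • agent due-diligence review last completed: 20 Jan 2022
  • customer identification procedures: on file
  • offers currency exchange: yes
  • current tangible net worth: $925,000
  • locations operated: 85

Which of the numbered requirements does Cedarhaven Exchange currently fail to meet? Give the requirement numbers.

3, 6

1. condition 'offers currency exchange' holds; surety bond $675,000 ≥ $400,000 → met
2. sanctions-list screening review 551 days ago vs limit 730 → met
3. agent due-diligence review 67 days ago vs limit 60 → not met
4. permissible investments $1,400,000 ≥ $1,325,000 → met
5. tangible net worth $925,000 ≥ $625,000 → met
6. suspicious-activity review 291 days ago vs limit 270 → not met
7. condition 'issues stored value' holds; BSA-trained employees 9 ≥ 5 → met
8. agent list present → met
9. customer identification procedures present → met
Not met: 3, 6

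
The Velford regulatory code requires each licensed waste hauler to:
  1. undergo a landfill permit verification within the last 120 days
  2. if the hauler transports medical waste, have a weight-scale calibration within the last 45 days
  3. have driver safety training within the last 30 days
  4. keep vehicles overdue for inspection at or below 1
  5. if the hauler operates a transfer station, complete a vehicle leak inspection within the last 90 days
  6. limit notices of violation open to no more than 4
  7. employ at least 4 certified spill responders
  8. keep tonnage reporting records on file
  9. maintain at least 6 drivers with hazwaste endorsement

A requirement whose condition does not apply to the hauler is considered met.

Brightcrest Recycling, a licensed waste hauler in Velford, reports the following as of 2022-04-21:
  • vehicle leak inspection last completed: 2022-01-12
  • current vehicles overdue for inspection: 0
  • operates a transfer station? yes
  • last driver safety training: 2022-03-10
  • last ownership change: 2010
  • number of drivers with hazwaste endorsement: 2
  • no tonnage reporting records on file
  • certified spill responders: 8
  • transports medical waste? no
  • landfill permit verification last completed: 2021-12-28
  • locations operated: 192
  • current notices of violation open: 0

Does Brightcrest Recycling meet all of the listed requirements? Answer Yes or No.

1. landfill permit verification 114 days ago vs limit 120 → met
2. condition 'transports medical waste' does not hold → requirement n/a → met
3. driver safety training 42 days ago vs limit 30 → not met
4. vehicles overdue for inspection 0 ≤ 1 → met
5. condition 'operates a transfer station' holds; vehicle leak inspection 99 days ago vs limit 90 → not met
6. notices of violation open 0 ≤ 4 → met
7. certified spill responders 8 ≥ 4 → met
8. tonnage reporting records absent → not met
9. drivers with hazwaste endorsement 2 < 6 → not met
Not met: 3, 5, 8, 9

No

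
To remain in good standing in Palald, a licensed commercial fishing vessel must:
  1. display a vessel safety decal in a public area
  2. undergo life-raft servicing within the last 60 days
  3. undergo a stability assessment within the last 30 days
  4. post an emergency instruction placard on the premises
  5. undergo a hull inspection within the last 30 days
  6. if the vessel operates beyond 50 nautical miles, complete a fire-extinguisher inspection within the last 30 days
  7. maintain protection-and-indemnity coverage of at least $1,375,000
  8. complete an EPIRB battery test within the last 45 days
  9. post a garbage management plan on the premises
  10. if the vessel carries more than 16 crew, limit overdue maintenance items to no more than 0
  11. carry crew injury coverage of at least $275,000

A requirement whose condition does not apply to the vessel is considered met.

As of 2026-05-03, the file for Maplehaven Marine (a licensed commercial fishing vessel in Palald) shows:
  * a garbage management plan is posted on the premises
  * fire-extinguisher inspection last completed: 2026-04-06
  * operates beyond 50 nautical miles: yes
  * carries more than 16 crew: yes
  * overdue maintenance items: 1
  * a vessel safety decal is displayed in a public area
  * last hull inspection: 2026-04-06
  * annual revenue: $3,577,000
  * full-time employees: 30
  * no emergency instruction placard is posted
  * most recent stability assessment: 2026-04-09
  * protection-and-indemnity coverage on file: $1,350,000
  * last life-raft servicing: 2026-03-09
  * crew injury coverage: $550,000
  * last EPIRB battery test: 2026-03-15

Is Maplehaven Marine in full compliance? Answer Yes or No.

No

1. vessel safety decal present → met
2. life-raft servicing 55 days ago vs limit 60 → met
3. stability assessment 24 days ago vs limit 30 → met
4. emergency instruction placard absent → not met
5. hull inspection 27 days ago vs limit 30 → met
6. condition 'operates beyond 50 nautical miles' holds; fire-extinguisher inspection 27 days ago vs limit 30 → met
7. protection-and-indemnity coverage $1,350,000 < $1,375,000 → not met
8. EPIRB battery test 49 days ago vs limit 45 → not met
9. garbage management plan present → met
10. condition 'carries more than 16 crew' holds; overdue maintenance items 1 > 0 → not met
11. crew injury coverage $550,000 ≥ $275,000 → met
Not met: 4, 7, 8, 10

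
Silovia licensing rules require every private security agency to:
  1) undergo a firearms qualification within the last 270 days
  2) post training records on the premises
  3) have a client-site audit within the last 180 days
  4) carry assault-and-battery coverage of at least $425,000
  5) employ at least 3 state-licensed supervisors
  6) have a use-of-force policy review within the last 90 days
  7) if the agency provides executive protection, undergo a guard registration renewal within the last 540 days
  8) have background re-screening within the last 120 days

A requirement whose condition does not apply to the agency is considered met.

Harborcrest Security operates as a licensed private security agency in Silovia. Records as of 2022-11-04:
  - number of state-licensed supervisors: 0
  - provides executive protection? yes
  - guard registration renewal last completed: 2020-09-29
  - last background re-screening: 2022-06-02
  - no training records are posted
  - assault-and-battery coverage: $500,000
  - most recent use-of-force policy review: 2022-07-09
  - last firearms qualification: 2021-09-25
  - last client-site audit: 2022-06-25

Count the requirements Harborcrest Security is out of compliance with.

6

1. firearms qualification 405 days ago vs limit 270 → not met
2. training records absent → not met
3. client-site audit 132 days ago vs limit 180 → met
4. assault-and-battery coverage $500,000 ≥ $425,000 → met
5. state-licensed supervisors 0 < 3 → not met
6. use-of-force policy review 118 days ago vs limit 90 → not met
7. condition 'provides executive protection' holds; guard registration renewal 766 days ago vs limit 540 → not met
8. background re-screening 155 days ago vs limit 120 → not met
Not met: 6 of 8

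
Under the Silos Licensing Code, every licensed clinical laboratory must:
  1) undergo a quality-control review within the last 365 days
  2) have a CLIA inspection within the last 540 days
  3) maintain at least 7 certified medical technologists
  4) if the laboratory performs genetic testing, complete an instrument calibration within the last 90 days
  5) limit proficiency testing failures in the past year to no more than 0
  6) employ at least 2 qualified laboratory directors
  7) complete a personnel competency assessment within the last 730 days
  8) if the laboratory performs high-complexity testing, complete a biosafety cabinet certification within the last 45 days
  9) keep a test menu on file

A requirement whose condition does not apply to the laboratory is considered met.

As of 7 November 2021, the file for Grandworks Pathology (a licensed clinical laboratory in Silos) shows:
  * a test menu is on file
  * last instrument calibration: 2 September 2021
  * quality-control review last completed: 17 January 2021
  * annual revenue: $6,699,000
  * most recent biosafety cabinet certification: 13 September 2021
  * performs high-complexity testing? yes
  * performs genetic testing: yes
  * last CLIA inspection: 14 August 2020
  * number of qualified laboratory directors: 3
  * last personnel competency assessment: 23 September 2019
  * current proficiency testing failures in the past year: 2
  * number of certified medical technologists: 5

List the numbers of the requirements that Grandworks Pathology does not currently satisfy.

1. quality-control review 294 days ago vs limit 365 → met
2. CLIA inspection 450 days ago vs limit 540 → met
3. certified medical technologists 5 < 7 → not met
4. condition 'performs genetic testing' holds; instrument calibration 66 days ago vs limit 90 → met
5. proficiency testing failures in the past year 2 > 0 → not met
6. qualified laboratory directors 3 ≥ 2 → met
7. personnel competency assessment 776 days ago vs limit 730 → not met
8. condition 'performs high-complexity testing' holds; biosafety cabinet certification 55 days ago vs limit 45 → not met
9. test menu present → met
Not met: 3, 5, 7, 8

3, 5, 7, 8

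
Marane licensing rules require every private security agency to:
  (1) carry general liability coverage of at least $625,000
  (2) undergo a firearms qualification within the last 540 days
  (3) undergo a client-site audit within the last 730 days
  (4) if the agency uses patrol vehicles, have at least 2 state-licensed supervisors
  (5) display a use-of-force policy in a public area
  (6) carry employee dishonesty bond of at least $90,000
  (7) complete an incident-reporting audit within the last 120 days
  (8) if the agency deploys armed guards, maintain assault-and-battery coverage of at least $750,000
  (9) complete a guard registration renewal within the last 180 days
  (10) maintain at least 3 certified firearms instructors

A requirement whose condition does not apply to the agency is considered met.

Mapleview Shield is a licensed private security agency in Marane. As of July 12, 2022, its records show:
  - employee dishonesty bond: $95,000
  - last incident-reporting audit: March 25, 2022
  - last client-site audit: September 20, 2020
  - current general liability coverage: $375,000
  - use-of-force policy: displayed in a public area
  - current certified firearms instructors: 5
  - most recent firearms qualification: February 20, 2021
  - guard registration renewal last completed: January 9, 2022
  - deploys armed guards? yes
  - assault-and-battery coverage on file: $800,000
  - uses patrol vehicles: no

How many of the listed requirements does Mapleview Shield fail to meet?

2

1. general liability coverage $375,000 < $625,000 → not met
2. firearms qualification 507 days ago vs limit 540 → met
3. client-site audit 660 days ago vs limit 730 → met
4. condition 'uses patrol vehicles' does not hold → requirement n/a → met
5. use-of-force policy present → met
6. employee dishonesty bond $95,000 ≥ $90,000 → met
7. incident-reporting audit 109 days ago vs limit 120 → met
8. condition 'deploys armed guards' holds; assault-and-battery coverage $800,000 ≥ $750,000 → met
9. guard registration renewal 184 days ago vs limit 180 → not met
10. certified firearms instructors 5 ≥ 3 → met
Not met: 2 of 10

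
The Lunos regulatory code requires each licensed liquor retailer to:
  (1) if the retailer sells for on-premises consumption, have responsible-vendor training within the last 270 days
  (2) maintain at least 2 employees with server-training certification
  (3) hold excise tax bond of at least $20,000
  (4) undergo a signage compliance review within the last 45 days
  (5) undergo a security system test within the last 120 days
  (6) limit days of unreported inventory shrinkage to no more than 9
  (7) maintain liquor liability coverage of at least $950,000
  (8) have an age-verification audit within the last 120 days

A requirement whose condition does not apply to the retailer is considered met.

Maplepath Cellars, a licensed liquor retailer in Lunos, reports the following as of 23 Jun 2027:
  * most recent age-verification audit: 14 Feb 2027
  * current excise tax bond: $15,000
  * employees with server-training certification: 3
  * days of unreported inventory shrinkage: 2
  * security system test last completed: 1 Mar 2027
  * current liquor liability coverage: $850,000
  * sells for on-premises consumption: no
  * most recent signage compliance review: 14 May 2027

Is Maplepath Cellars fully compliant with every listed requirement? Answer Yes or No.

1. condition 'sells for on-premises consumption' does not hold → requirement n/a → met
2. employees with server-training certification 3 ≥ 2 → met
3. excise tax bond $15,000 < $20,000 → not met
4. signage compliance review 40 days ago vs limit 45 → met
5. security system test 114 days ago vs limit 120 → met
6. days of unreported inventory shrinkage 2 ≤ 9 → met
7. liquor liability coverage $850,000 < $950,000 → not met
8. age-verification audit 129 days ago vs limit 120 → not met
Not met: 3, 7, 8

No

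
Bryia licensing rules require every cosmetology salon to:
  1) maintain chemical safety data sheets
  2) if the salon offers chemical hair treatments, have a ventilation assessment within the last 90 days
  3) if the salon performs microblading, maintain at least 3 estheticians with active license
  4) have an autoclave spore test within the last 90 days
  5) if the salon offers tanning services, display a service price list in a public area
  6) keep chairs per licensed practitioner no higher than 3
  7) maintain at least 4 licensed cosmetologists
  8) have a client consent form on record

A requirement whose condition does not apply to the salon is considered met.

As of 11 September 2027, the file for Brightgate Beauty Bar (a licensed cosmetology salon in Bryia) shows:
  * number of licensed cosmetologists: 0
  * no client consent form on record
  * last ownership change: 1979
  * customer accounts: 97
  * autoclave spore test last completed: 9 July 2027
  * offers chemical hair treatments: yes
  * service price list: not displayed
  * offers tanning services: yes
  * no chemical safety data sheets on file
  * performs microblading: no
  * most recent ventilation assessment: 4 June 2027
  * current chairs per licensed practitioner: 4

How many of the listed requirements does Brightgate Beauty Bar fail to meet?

6

1. chemical safety data sheets absent → not met
2. condition 'offers chemical hair treatments' holds; ventilation assessment 99 days ago vs limit 90 → not met
3. condition 'performs microblading' does not hold → requirement n/a → met
4. autoclave spore test 64 days ago vs limit 90 → met
5. condition 'offers tanning services' holds; service price list absent → not met
6. chairs per licensed practitioner 4 > 3 → not met
7. licensed cosmetologists 0 < 4 → not met
8. client consent form absent → not met
Not met: 6 of 8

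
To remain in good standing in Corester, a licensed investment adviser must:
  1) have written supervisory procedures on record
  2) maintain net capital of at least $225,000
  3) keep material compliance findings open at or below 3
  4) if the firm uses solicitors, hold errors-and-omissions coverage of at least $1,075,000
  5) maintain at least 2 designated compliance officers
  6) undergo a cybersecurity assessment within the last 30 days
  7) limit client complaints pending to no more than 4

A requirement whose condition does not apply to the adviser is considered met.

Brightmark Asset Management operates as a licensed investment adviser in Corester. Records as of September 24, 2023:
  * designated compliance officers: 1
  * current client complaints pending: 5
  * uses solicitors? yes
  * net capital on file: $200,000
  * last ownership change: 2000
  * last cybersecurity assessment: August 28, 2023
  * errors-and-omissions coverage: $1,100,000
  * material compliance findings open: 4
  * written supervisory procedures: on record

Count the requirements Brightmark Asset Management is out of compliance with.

1. written supervisory procedures present → met
2. net capital $200,000 < $225,000 → not met
3. material compliance findings open 4 > 3 → not met
4. condition 'uses solicitors' holds; errors-and-omissions coverage $1,100,000 ≥ $1,075,000 → met
5. designated compliance officers 1 < 2 → not met
6. cybersecurity assessment 27 days ago vs limit 30 → met
7. client complaints pending 5 > 4 → not met
Not met: 4 of 7

4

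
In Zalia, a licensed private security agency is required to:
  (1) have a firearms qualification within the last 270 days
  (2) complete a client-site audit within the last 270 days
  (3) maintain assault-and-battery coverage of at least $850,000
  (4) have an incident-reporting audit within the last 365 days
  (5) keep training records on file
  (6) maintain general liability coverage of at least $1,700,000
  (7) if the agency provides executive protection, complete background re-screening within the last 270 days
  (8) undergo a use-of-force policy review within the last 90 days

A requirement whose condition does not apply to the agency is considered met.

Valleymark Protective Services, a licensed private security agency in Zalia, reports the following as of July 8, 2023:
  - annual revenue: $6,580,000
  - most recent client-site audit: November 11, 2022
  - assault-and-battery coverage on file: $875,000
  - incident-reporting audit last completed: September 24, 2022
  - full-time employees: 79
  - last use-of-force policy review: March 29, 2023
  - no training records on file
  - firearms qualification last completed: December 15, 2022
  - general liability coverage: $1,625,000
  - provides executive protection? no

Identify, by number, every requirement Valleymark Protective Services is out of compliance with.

1. firearms qualification 205 days ago vs limit 270 → met
2. client-site audit 239 days ago vs limit 270 → met
3. assault-and-battery coverage $875,000 ≥ $850,000 → met
4. incident-reporting audit 287 days ago vs limit 365 → met
5. training records absent → not met
6. general liability coverage $1,625,000 < $1,700,000 → not met
7. condition 'provides executive protection' does not hold → requirement n/a → met
8. use-of-force policy review 101 days ago vs limit 90 → not met
Not met: 5, 6, 8

5, 6, 8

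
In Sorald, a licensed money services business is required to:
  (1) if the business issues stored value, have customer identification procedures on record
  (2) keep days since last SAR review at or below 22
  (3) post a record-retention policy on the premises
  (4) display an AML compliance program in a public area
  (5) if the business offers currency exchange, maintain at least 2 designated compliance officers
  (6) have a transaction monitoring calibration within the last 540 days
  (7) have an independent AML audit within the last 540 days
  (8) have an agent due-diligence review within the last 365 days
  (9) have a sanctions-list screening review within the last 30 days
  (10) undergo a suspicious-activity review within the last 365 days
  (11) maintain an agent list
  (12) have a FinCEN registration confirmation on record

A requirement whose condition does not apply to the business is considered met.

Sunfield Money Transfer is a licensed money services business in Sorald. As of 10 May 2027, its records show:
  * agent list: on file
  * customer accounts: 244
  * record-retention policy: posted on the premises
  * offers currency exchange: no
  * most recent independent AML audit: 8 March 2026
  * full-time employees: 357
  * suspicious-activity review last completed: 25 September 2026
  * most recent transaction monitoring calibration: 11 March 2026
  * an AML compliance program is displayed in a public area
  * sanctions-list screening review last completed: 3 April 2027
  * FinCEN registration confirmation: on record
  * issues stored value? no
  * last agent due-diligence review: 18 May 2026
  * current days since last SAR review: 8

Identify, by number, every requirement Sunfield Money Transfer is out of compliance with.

1. condition 'issues stored value' does not hold → requirement n/a → met
2. days since last SAR review 8 ≤ 22 → met
3. record-retention policy present → met
4. AML compliance program present → met
5. condition 'offers currency exchange' does not hold → requirement n/a → met
6. transaction monitoring calibration 425 days ago vs limit 540 → met
7. independent AML audit 428 days ago vs limit 540 → met
8. agent due-diligence review 357 days ago vs limit 365 → met
9. sanctions-list screening review 37 days ago vs limit 30 → not met
10. suspicious-activity review 227 days ago vs limit 365 → met
11. agent list present → met
12. FinCEN registration confirmation present → met
Not met: 9

9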